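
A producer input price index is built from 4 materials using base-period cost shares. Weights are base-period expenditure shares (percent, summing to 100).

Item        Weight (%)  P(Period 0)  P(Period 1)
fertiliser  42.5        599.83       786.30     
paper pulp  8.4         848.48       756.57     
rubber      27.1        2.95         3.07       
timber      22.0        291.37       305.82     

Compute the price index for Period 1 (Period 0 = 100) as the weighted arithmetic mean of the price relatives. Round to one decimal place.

fertiliser: 42.5 × (786.30/599.83) = 42.5 × 1.310871 = 55.7120
paper pulp: 8.4 × (756.57/848.48) = 8.4 × 0.891677 = 7.4901
rubber: 27.1 × (3.07/2.95) = 27.1 × 1.040678 = 28.2024
timber: 22.0 × (305.82/291.37) = 22.0 × 1.049593 = 23.0911
Index = Σ wᵢ·(p₁ᵢ/p₀ᵢ) = 55.7120 + 7.4901 + 28.2024 + 23.0911 = 114.4955

114.5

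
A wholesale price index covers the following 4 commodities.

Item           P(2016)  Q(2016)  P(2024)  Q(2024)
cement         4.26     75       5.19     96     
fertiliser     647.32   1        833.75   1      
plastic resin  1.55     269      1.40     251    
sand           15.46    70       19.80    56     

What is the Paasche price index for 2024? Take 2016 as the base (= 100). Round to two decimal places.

Paasche price index uses current-period quantities as weights.
ΣP(2024)·Q(2024) = 5.19×96 + 833.75×1 + 1.40×251 + 19.80×56 = 498.24 + 833.75 + 351.4 + 1108.8 = 2792.19
ΣP(2016)·Q(2024) = 4.26×96 + 647.32×1 + 1.55×251 + 15.46×56 = 408.96 + 647.32 + 389.05 + 865.76 = 2311.09
Index = 2792.19 / 2311.09 × 100 = 120.8170

120.82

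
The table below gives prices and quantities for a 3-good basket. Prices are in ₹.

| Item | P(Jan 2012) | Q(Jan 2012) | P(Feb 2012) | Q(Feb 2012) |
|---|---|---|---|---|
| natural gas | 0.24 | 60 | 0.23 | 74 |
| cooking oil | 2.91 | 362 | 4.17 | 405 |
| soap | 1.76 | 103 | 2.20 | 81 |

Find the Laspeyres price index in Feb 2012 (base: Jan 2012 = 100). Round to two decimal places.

Laspeyres price index uses base-period quantities as weights.
ΣP(Feb 2012)·Q(Jan 2012) = 0.23×60 + 4.17×362 + 2.20×103 = 13.8 + 1509.54 + 226.6 = 1749.94
ΣP(Jan 2012)·Q(Jan 2012) = 0.24×60 + 2.91×362 + 1.76×103 = 14.4 + 1053.42 + 181.28 = 1249.1
Index = 1749.94 / 1249.1 × 100 = 140.0961

140.10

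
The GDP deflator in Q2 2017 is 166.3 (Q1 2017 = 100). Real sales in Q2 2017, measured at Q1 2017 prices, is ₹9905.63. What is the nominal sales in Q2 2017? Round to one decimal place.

16473.1

Nominal = Real × (Index/100) = 9905.63 × (166.3/100)
        = 9905.63 × 1.663 = 16473.0627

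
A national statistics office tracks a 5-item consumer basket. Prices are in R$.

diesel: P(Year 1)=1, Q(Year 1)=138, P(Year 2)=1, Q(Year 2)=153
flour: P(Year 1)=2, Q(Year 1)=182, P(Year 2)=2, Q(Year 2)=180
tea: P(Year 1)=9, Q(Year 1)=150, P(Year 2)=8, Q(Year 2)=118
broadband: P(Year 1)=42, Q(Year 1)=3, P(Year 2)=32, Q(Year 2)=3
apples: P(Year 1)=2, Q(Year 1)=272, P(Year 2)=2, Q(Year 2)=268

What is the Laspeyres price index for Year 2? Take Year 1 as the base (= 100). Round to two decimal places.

92.86

Laspeyres price index uses base-period quantities as weights.
ΣP(Year 2)·Q(Year 1) = 1×138 + 2×182 + 8×150 + 32×3 + 2×272 = 138 + 364 + 1200 + 96 + 544 = 2342
ΣP(Year 1)·Q(Year 1) = 1×138 + 2×182 + 9×150 + 42×3 + 2×272 = 138 + 364 + 1350 + 126 + 544 = 2522
Index = 2342 / 2522 × 100 = 92.8628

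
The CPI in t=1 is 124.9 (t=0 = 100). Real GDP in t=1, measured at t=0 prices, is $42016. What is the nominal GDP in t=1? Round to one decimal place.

52478.0

Nominal = Real × (Index/100) = 42016 × (124.9/100)
        = 42016 × 1.249 = 52477.9840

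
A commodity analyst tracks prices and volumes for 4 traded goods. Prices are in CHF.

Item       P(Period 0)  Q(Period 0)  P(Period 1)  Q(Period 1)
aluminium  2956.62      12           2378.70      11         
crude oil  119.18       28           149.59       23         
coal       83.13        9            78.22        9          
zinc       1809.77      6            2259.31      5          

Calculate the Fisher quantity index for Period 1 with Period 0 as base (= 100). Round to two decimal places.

88.95

Laspeyres component (base-period weights):
ΣP(Period 0)Q(Period 1) = 2956.62×11 + 119.18×23 + 83.13×9 + 1809.77×5 = 32522.82 + 2741.14 + 748.17 + 9048.85 = 45060.98
ΣP(Period 0)Q(Period 0) = 2956.62×12 + 119.18×28 + 83.13×9 + 1809.77×6 = 35479.44 + 3337.04 + 748.17 + 10858.62 = 50423.27
L = 45060.98 / 50423.27 × 100 = 89.3654
Paasche component (current-period weights):
ΣP(Period 1)Q(Period 1) = 2378.70×11 + 149.59×23 + 78.22×9 + 2259.31×5 = 26165.7 + 3440.57 + 703.98 + 11296.55 = 41606.8
ΣP(Period 1)Q(Period 0) = 2378.70×12 + 149.59×28 + 78.22×9 + 2259.31×6 = 28544.4 + 4188.52 + 703.98 + 13555.86 = 46992.76
P = 41606.8 / 46992.76 × 100 = 88.5387
Fisher = √(L × P) = √(89.3654 × 88.5387) = 88.9511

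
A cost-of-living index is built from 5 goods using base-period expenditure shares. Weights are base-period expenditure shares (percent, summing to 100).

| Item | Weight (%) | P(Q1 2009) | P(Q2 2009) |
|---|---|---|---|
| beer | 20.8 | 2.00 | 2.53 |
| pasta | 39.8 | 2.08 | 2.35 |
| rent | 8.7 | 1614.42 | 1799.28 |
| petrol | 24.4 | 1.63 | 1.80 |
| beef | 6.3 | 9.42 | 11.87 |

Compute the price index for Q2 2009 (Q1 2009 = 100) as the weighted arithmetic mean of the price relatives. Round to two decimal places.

beer: 20.8 × (2.53/2.00) = 20.8 × 1.265000 = 26.3120
pasta: 39.8 × (2.35/2.08) = 39.8 × 1.129808 = 44.9663
rent: 8.7 × (1799.28/1614.42) = 8.7 × 1.114506 = 9.6962
petrol: 24.4 × (1.80/1.63) = 24.4 × 1.104294 = 26.9448
beef: 6.3 × (11.87/9.42) = 6.3 × 1.260085 = 7.9385
Index = Σ wᵢ·(p₁ᵢ/p₀ᵢ) = 26.3120 + 44.9663 + 9.6962 + 26.9448 + 7.9385 = 115.8579

115.86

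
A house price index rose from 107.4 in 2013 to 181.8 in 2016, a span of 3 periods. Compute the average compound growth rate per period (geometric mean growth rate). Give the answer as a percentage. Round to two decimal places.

19.18%

Growth factor = (181.8/107.4)^(1/3) = (1.692737)^(1/3) = 1.191781
Growth rate = 1.191781 − 1 = 0.191781 = 19.1781%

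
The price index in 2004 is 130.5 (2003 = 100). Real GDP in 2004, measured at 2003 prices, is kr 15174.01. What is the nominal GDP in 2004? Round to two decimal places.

Nominal = Real × (Index/100) = 15174.01 × (130.5/100)
        = 15174.01 × 1.305 = 19802.0831

19802.08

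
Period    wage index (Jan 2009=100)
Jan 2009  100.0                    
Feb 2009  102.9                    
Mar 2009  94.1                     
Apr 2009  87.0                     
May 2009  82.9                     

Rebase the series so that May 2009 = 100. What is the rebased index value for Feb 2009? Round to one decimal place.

124.1

Rebased(Feb 2009) = 102.9 / 82.9 × 100 = 124.1255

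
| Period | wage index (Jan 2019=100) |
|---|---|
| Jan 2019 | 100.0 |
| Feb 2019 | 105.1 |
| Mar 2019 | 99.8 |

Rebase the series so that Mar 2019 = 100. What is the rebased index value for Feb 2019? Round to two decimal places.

Rebased(Feb 2019) = 105.1 / 99.8 × 100 = 105.3106

105.31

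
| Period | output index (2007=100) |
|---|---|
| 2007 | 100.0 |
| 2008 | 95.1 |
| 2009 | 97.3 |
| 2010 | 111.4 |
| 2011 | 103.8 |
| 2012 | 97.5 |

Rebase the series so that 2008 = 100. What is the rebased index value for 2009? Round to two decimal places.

102.31

Rebased(2009) = 97.3 / 95.1 × 100 = 102.3134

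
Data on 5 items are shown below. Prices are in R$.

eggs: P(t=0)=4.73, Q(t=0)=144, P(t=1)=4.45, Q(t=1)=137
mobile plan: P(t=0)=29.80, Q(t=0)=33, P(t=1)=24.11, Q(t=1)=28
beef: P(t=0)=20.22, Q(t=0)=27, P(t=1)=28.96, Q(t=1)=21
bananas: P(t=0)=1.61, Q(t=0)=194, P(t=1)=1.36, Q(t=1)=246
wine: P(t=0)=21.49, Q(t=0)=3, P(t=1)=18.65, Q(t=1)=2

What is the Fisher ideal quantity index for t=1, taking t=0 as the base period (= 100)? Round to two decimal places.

89.95

Laspeyres component (base-period weights):
ΣP(t=0)Q(t=1) = 4.73×137 + 29.80×28 + 20.22×21 + 1.61×246 + 21.49×2 = 648.01 + 834.4 + 424.62 + 396.06 + 42.98 = 2346.07
ΣP(t=0)Q(t=0) = 4.73×144 + 29.80×33 + 20.22×27 + 1.61×194 + 21.49×3 = 681.12 + 983.4 + 545.94 + 312.34 + 64.47 = 2587.27
L = 2346.07 / 2587.27 × 100 = 90.6774
Paasche component (current-period weights):
ΣP(t=1)Q(t=1) = 4.45×137 + 24.11×28 + 28.96×21 + 1.36×246 + 18.65×2 = 609.65 + 675.08 + 608.16 + 334.56 + 37.3 = 2264.75
ΣP(t=1)Q(t=0) = 4.45×144 + 24.11×33 + 28.96×27 + 1.36×194 + 18.65×3 = 640.8 + 795.63 + 781.92 + 263.84 + 55.95 = 2538.14
P = 2264.75 / 2538.14 × 100 = 89.2287
Fisher = √(L × P) = √(90.6774 × 89.2287) = 89.9502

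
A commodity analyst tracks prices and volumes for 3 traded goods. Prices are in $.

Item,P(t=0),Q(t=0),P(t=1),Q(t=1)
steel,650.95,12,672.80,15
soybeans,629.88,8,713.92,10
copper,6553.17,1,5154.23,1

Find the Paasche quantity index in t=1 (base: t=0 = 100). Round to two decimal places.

Paasche quantity index uses current-period prices as weights.
ΣP(t=1)·Q(t=1) = 672.80×15 + 713.92×10 + 5154.23×1 = 10092 + 7139.2 + 5154.23 = 22385.43
ΣP(t=1)·Q(t=0) = 672.80×12 + 713.92×8 + 5154.23×1 = 8073.6 + 5711.36 + 5154.23 = 18939.19
Index = 22385.43 / 18939.19 × 100 = 118.1963

118.20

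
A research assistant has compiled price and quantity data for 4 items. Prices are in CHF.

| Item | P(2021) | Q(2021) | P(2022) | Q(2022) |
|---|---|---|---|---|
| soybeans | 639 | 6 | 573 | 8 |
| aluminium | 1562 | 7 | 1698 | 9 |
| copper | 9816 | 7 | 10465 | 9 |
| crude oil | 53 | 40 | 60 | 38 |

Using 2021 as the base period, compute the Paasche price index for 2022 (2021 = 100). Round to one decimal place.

Paasche price index uses current-period quantities as weights.
ΣP(2022)·Q(2022) = 573×8 + 1698×9 + 10465×9 + 60×38 = 4584 + 15282 + 94185 + 2280 = 116331
ΣP(2021)·Q(2022) = 639×8 + 1562×9 + 9816×9 + 53×38 = 5112 + 14058 + 88344 + 2014 = 109528
Index = 116331 / 109528 × 100 = 106.2112

106.2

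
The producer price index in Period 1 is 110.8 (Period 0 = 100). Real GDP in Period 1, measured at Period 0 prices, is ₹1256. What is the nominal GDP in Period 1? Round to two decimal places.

Nominal = Real × (Index/100) = 1256 × (110.8/100)
        = 1256 × 1.108 = 1391.6480

1391.65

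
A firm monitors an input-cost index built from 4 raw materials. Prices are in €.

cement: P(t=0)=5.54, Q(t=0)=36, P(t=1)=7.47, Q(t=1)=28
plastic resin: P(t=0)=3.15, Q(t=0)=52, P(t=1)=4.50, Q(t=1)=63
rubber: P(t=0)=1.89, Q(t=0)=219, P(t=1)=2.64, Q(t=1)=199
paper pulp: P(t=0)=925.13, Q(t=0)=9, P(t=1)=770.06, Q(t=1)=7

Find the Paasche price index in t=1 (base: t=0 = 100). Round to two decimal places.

88.94

Paasche price index uses current-period quantities as weights.
ΣP(t=1)·Q(t=1) = 7.47×28 + 4.50×63 + 2.64×199 + 770.06×7 = 209.16 + 283.5 + 525.36 + 5390.42 = 6408.44
ΣP(t=0)·Q(t=1) = 5.54×28 + 3.15×63 + 1.89×199 + 925.13×7 = 155.12 + 198.45 + 376.11 + 6475.91 = 7205.59
Index = 6408.44 / 7205.59 × 100 = 88.9371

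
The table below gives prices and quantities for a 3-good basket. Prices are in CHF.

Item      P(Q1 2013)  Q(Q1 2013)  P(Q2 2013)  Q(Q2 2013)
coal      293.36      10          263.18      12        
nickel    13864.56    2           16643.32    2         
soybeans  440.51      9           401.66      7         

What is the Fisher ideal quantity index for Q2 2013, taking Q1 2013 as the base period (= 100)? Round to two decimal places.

99.22

Laspeyres component (base-period weights):
ΣP(Q1 2013)Q(Q2 2013) = 293.36×12 + 13864.56×2 + 440.51×7 = 3520.32 + 27729.12 + 3083.57 = 34333.01
ΣP(Q1 2013)Q(Q1 2013) = 293.36×10 + 13864.56×2 + 440.51×9 = 2933.6 + 27729.12 + 3964.59 = 34627.31
L = 34333.01 / 34627.31 × 100 = 99.1501
Paasche component (current-period weights):
ΣP(Q2 2013)Q(Q2 2013) = 263.18×12 + 16643.32×2 + 401.66×7 = 3158.16 + 33286.64 + 2811.62 = 39256.42
ΣP(Q2 2013)Q(Q1 2013) = 263.18×10 + 16643.32×2 + 401.66×9 = 2631.8 + 33286.64 + 3614.94 = 39533.38
P = 39256.42 / 39533.38 × 100 = 99.2994
Fisher = √(L × P) = √(99.1501 × 99.2994) = 99.2247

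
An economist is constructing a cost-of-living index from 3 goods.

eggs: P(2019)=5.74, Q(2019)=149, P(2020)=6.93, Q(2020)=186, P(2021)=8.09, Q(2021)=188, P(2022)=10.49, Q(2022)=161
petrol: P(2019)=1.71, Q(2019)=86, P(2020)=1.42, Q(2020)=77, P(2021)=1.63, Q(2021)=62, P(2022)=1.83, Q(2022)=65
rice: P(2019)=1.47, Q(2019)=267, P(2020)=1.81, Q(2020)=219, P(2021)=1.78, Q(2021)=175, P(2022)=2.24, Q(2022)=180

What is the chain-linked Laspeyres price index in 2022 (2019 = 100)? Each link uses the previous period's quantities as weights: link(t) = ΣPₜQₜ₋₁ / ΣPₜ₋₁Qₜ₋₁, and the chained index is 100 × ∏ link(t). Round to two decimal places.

169.37

Link 2019→2020:
ΣP(2020)Q(2019) = 6.93×149 + 1.42×86 + 1.81×267 = 1032.57 + 122.12 + 483.27 = 1637.96
ΣP(2019)Q(2019) = 5.74×149 + 1.71×86 + 1.47×267 = 855.26 + 147.06 + 392.49 = 1394.81
link = 1637.96/1394.81 = 1.174325
Link 2020→2021:
ΣP(2021)Q(2020) = 8.09×186 + 1.63×77 + 1.78×219 = 1504.74 + 125.51 + 389.82 = 2020.07
ΣP(2020)Q(2020) = 6.93×186 + 1.42×77 + 1.81×219 = 1288.98 + 109.34 + 396.39 = 1794.71
link = 2020.07/1794.71 = 1.125569
Link 2021→2022:
ΣP(2022)Q(2021) = 10.49×188 + 1.83×62 + 2.24×175 = 1972.12 + 113.46 + 392 = 2477.58
ΣP(2021)Q(2021) = 8.09×188 + 1.63×62 + 1.78×175 = 1520.92 + 101.06 + 311.5 = 1933.48
link = 2477.58/1933.48 = 1.281410
Chained index = 100 × 1.174325 × 1.125569 × 1.281410 = 169.3746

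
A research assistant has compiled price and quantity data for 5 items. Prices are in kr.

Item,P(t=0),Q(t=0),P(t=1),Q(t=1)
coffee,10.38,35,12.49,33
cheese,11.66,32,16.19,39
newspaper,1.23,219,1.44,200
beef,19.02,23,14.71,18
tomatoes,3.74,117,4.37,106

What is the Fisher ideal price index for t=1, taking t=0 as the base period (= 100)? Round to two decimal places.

Laspeyres component (base-period weights):
ΣP(t=1)Q(t=0) = 12.49×35 + 16.19×32 + 1.44×219 + 14.71×23 + 4.37×117 = 437.15 + 518.08 + 315.36 + 338.33 + 511.29 = 2120.21
ΣP(t=0)Q(t=0) = 10.38×35 + 11.66×32 + 1.23×219 + 19.02×23 + 3.74×117 = 363.3 + 373.12 + 269.37 + 437.46 + 437.58 = 1880.83
L = 2120.21 / 1880.83 × 100 = 112.7274
Paasche component (current-period weights):
ΣP(t=1)Q(t=1) = 12.49×33 + 16.19×39 + 1.44×200 + 14.71×18 + 4.37×106 = 412.17 + 631.41 + 288 + 264.78 + 463.22 = 2059.58
ΣP(t=0)Q(t=1) = 10.38×33 + 11.66×39 + 1.23×200 + 19.02×18 + 3.74×106 = 342.54 + 454.74 + 246 + 342.36 + 396.44 = 1782.08
P = 2059.58 / 1782.08 × 100 = 115.5717
Fisher = √(L × P) = √(112.7274 × 115.5717) = 114.1407

114.14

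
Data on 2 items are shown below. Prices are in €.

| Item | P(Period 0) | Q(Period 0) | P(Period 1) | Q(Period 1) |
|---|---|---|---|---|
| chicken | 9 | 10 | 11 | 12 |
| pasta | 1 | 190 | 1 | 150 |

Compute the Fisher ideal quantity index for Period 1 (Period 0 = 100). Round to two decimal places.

93.07

Laspeyres component (base-period weights):
ΣP(Period 0)Q(Period 1) = 9×12 + 1×150 = 108 + 150 = 258
ΣP(Period 0)Q(Period 0) = 9×10 + 1×190 = 90 + 190 = 280
L = 258 / 280 × 100 = 92.1429
Paasche component (current-period weights):
ΣP(Period 1)Q(Period 1) = 11×12 + 1×150 = 132 + 150 = 282
ΣP(Period 1)Q(Period 0) = 11×10 + 1×190 = 110 + 190 = 300
P = 282 / 300 × 100 = 94.0000
Fisher = √(L × P) = √(92.1429 × 94.0000) = 93.0668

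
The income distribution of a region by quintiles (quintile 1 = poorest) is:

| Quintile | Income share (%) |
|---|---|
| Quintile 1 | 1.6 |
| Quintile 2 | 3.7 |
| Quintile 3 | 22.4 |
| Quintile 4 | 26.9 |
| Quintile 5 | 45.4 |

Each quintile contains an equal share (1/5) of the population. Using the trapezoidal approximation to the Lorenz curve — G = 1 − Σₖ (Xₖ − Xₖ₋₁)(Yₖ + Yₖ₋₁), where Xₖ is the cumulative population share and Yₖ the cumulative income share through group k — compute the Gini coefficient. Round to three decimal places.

Cumulative income shares Yₖ: 0.0160, 0.0530, 0.2770, 0.5460, 1.0000
Σ (Xₖ−Xₖ₋₁)(Yₖ+Yₖ₋₁) = (1/5)(0.0160+0.0000) + (1/5)(0.0530+0.0160) + (1/5)(0.2770+0.0530) + (1/5)(0.5460+0.2770) + (1/5)(1.0000+0.5460)
  = 0.0032 + 0.0138 + 0.0660 + 0.1646 + 0.3092 = 0.5568
G = 1 − 0.5568 = 0.4432

0.443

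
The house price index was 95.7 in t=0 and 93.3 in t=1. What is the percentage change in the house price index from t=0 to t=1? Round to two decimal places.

-2.51%

Change = (93.3 − 95.7) / 95.7 × 100
       = -2.4 / 95.7 × 100 = -2.5078%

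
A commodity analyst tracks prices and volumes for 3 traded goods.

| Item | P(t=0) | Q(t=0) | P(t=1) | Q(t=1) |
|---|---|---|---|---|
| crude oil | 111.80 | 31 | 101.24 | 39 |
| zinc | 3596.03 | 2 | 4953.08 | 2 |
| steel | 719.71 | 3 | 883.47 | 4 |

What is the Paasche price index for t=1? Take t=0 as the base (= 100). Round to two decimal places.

120.49

Paasche price index uses current-period quantities as weights.
ΣP(t=1)·Q(t=1) = 101.24×39 + 4953.08×2 + 883.47×4 = 3948.36 + 9906.16 + 3533.88 = 17388.4
ΣP(t=0)·Q(t=1) = 111.80×39 + 3596.03×2 + 719.71×4 = 4360.2 + 7192.06 + 2878.84 = 14431.1
Index = 17388.4 / 14431.1 × 100 = 120.4925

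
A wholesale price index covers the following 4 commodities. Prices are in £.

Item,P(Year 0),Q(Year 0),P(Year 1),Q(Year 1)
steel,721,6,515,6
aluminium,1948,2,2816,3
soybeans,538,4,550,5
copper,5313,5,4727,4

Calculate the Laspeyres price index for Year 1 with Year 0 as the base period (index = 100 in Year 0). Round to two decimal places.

93.55

Laspeyres price index uses base-period quantities as weights.
ΣP(Year 1)·Q(Year 0) = 515×6 + 2816×2 + 550×4 + 4727×5 = 3090 + 5632 + 2200 + 23635 = 34557
ΣP(Year 0)·Q(Year 0) = 721×6 + 1948×2 + 538×4 + 5313×5 = 4326 + 3896 + 2152 + 26565 = 36939
Index = 34557 / 36939 × 100 = 93.5515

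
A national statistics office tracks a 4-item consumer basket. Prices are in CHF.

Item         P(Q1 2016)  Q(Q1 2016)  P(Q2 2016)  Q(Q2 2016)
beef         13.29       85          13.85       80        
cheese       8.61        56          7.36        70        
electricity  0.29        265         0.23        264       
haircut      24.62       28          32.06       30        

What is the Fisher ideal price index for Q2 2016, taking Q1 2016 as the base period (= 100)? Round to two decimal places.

106.89

Laspeyres component (base-period weights):
ΣP(Q2 2016)Q(Q1 2016) = 13.85×85 + 7.36×56 + 0.23×265 + 32.06×28 = 1177.25 + 412.16 + 60.95 + 897.68 = 2548.04
ΣP(Q1 2016)Q(Q1 2016) = 13.29×85 + 8.61×56 + 0.29×265 + 24.62×28 = 1129.65 + 482.16 + 76.85 + 689.36 = 2378.02
L = 2548.04 / 2378.02 × 100 = 107.1496
Paasche component (current-period weights):
ΣP(Q2 2016)Q(Q2 2016) = 13.85×80 + 7.36×70 + 0.23×264 + 32.06×30 = 1108 + 515.2 + 60.72 + 961.8 = 2645.72
ΣP(Q1 2016)Q(Q2 2016) = 13.29×80 + 8.61×70 + 0.29×264 + 24.62×30 = 1063.2 + 602.7 + 76.56 + 738.6 = 2481.06
P = 2645.72 / 2481.06 × 100 = 106.6367
Fisher = √(L × P) = √(107.1496 × 106.6367) = 106.8929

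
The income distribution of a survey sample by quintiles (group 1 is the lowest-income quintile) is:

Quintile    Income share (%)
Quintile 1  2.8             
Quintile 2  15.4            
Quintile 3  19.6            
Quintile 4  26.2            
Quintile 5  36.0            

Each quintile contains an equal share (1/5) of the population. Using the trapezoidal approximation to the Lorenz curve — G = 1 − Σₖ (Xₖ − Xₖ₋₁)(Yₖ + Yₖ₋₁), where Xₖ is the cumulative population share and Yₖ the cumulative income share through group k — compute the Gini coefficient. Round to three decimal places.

Cumulative income shares Yₖ: 0.0280, 0.1820, 0.3780, 0.6400, 1.0000
Σ (Xₖ−Xₖ₋₁)(Yₖ+Yₖ₋₁) = (1/5)(0.0280+0.0000) + (1/5)(0.1820+0.0280) + (1/5)(0.3780+0.1820) + (1/5)(0.6400+0.3780) + (1/5)(1.0000+0.6400)
  = 0.0056 + 0.0420 + 0.1120 + 0.2036 + 0.3280 = 0.6912
G = 1 − 0.6912 = 0.3088

0.309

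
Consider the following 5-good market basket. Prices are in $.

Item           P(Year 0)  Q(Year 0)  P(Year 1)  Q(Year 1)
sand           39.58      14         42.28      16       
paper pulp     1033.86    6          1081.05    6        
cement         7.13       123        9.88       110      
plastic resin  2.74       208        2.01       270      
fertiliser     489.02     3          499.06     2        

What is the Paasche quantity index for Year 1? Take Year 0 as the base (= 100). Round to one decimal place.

Paasche quantity index uses current-period prices as weights.
ΣP(Year 1)·Q(Year 1) = 42.28×16 + 1081.05×6 + 9.88×110 + 2.01×270 + 499.06×2 = 676.48 + 6486.3 + 1086.8 + 542.7 + 998.12 = 9790.4
ΣP(Year 1)·Q(Year 0) = 42.28×14 + 1081.05×6 + 9.88×123 + 2.01×208 + 499.06×3 = 591.92 + 6486.3 + 1215.24 + 418.08 + 1497.18 = 10208.72
Index = 9790.4 / 10208.72 × 100 = 95.9023

95.9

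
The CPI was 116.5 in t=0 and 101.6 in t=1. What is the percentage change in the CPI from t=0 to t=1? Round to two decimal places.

Change = (101.6 − 116.5) / 116.5 × 100
       = -14.9 / 116.5 × 100 = -12.7897%

-12.79%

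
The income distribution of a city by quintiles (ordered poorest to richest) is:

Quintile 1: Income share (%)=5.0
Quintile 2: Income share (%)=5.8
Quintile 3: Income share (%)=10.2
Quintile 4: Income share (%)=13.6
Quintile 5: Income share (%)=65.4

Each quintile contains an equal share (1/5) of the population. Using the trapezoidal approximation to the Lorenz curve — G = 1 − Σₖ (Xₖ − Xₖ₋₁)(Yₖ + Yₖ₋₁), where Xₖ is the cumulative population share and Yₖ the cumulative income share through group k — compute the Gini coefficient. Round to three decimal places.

Cumulative income shares Yₖ: 0.0500, 0.1080, 0.2100, 0.3460, 1.0000
Σ (Xₖ−Xₖ₋₁)(Yₖ+Yₖ₋₁) = (1/5)(0.0500+0.0000) + (1/5)(0.1080+0.0500) + (1/5)(0.2100+0.1080) + (1/5)(0.3460+0.2100) + (1/5)(1.0000+0.3460)
  = 0.0100 + 0.0316 + 0.0636 + 0.1112 + 0.2692 = 0.4856
G = 1 − 0.4856 = 0.5144

0.514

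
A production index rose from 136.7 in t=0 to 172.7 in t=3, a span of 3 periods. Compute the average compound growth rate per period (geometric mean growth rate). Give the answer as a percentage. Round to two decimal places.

Growth factor = (172.7/136.7)^(1/3) = (1.263350)^(1/3) = 1.081039
Growth rate = 1.081039 − 1 = 0.081039 = 8.1039%

8.10%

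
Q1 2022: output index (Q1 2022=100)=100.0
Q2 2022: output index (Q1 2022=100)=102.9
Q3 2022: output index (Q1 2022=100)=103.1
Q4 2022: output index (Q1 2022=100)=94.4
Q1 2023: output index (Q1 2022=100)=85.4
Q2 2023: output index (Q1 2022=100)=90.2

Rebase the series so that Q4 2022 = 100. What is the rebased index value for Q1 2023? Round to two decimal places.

90.47

Rebased(Q1 2023) = 85.4 / 94.4 × 100 = 90.4661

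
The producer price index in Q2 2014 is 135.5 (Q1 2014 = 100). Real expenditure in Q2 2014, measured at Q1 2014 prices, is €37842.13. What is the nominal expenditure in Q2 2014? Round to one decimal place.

Nominal = Real × (Index/100) = 37842.13 × (135.5/100)
        = 37842.13 × 1.355 = 51276.0861

51276.1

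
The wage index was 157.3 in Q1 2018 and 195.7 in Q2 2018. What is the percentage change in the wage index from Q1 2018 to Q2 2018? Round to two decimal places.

Change = (195.7 − 157.3) / 157.3 × 100
       = 38.4 / 157.3 × 100 = 24.4120%

24.41%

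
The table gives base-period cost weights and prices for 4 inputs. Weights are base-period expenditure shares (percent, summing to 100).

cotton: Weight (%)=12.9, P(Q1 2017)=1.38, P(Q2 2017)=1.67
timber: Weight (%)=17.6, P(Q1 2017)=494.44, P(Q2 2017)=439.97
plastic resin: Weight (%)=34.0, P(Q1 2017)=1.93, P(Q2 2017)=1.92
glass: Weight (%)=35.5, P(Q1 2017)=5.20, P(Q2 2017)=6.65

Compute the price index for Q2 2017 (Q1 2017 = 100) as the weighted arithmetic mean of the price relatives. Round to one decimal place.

cotton: 12.9 × (1.67/1.38) = 12.9 × 1.210145 = 15.6109
timber: 17.6 × (439.97/494.44) = 17.6 × 0.889835 = 15.6611
plastic resin: 34.0 × (1.92/1.93) = 34.0 × 0.994819 = 33.8238
glass: 35.5 × (6.65/5.20) = 35.5 × 1.278846 = 45.3990
Index = Σ wᵢ·(p₁ᵢ/p₀ᵢ) = 15.6109 + 15.6611 + 33.8238 + 45.3990 = 110.4948

110.5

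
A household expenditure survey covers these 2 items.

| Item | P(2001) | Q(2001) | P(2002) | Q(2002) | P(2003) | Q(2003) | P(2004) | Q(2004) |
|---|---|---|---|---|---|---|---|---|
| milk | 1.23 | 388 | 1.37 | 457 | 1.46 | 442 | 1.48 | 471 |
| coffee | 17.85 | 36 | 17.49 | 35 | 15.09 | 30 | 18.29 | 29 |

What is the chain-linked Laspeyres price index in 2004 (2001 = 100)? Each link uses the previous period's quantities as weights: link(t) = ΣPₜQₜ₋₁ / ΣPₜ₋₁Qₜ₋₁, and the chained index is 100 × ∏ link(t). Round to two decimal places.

Link 2001→2002:
ΣP(2002)Q(2001) = 1.37×388 + 17.49×36 = 531.56 + 629.64 = 1161.2
ΣP(2001)Q(2001) = 1.23×388 + 17.85×36 = 477.24 + 642.6 = 1119.84
link = 1161.2/1119.84 = 1.036934
Link 2002→2003:
ΣP(2003)Q(2002) = 1.46×457 + 15.09×35 = 667.22 + 528.15 = 1195.37
ΣP(2002)Q(2002) = 1.37×457 + 17.49×35 = 626.09 + 612.15 = 1238.24
link = 1195.37/1238.24 = 0.965378
Link 2003→2004:
ΣP(2004)Q(2003) = 1.48×442 + 18.29×30 = 654.16 + 548.7 = 1202.86
ΣP(2003)Q(2003) = 1.46×442 + 15.09×30 = 645.32 + 452.7 = 1098.02
link = 1202.86/1098.02 = 1.095481
Chained index = 100 × 1.036934 × 0.965378 × 1.095481 = 109.6613

109.66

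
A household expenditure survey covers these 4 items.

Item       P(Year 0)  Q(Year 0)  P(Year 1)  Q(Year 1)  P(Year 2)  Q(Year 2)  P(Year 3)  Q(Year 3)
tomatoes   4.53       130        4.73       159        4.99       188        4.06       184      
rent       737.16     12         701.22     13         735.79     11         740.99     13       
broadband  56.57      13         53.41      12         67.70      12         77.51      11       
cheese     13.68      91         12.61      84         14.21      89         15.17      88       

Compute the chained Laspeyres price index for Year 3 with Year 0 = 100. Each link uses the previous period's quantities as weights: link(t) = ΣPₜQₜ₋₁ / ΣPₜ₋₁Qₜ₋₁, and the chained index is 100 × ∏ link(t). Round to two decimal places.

Link Year 0→Year 1:
ΣP(Year 1)Q(Year 0) = 4.73×130 + 701.22×12 + 53.41×13 + 12.61×91 = 614.9 + 8414.64 + 694.33 + 1147.51 = 10871.38
ΣP(Year 0)Q(Year 0) = 4.53×130 + 737.16×12 + 56.57×13 + 13.68×91 = 588.9 + 8845.92 + 735.41 + 1244.88 = 11415.11
link = 10871.38/11415.11 = 0.952368
Link Year 1→Year 2:
ΣP(Year 2)Q(Year 1) = 4.99×159 + 735.79×13 + 67.70×12 + 14.21×84 = 793.41 + 9565.27 + 812.4 + 1193.64 = 12364.72
ΣP(Year 1)Q(Year 1) = 4.73×159 + 701.22×13 + 53.41×12 + 12.61×84 = 752.07 + 9115.86 + 640.92 + 1059.24 = 11568.09
link = 12364.72/11568.09 = 1.068864
Link Year 2→Year 3:
ΣP(Year 3)Q(Year 2) = 4.06×188 + 740.99×11 + 77.51×12 + 15.17×89 = 763.28 + 8150.89 + 930.12 + 1350.13 = 11194.42
ΣP(Year 2)Q(Year 2) = 4.99×188 + 735.79×11 + 67.70×12 + 14.21×89 = 938.12 + 8093.69 + 812.4 + 1264.69 = 11108.9
link = 11194.42/11108.9 = 1.007698
Chained index = 100 × 0.952368 × 1.068864 × 1.007698 = 102.5788

102.58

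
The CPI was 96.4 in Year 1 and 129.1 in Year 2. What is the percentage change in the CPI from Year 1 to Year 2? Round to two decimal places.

33.92%

Change = (129.1 − 96.4) / 96.4 × 100
       = 32.7 / 96.4 × 100 = 33.9212%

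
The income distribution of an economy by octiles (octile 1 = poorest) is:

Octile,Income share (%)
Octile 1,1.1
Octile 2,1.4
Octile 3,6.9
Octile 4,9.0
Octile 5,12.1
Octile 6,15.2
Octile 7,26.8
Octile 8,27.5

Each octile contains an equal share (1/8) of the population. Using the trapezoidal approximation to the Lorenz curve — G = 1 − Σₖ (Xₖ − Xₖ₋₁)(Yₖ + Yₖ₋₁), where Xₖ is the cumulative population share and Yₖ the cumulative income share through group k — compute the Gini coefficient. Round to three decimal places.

Cumulative income shares Yₖ: 0.0110, 0.0250, 0.0940, 0.1840, 0.3050, 0.4570, 0.7250, 1.0000
Σ (Xₖ−Xₖ₋₁)(Yₖ+Yₖ₋₁) = (1/8)(0.0110+0.0000) + (1/8)(0.0250+0.0110) + (1/8)(0.0940+0.0250) + (1/8)(0.1840+0.0940) + (1/8)(0.3050+0.1840) + (1/8)(0.4570+0.3050) + (1/8)(0.7250+0.4570) + (1/8)(1.0000+0.7250)
  = 0.0014 + 0.0045 + 0.0149 + 0.0348 + 0.0611 + 0.0953 + 0.1477 + 0.2156 = 0.5753
G = 1 − 0.5753 = 0.4247

0.425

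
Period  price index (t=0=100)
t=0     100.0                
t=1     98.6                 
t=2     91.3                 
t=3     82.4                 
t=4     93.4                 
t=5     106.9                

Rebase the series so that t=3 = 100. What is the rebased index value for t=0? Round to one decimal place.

Rebased(t=0) = 100.0 / 82.4 × 100 = 121.3592

121.4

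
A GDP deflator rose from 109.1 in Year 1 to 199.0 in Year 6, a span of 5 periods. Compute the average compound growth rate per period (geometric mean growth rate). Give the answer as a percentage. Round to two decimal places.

Growth factor = (199.0/109.1)^(1/5) = (1.824015)^(1/5) = 1.127731
Growth rate = 1.127731 − 1 = 0.127731 = 12.7731%

12.77%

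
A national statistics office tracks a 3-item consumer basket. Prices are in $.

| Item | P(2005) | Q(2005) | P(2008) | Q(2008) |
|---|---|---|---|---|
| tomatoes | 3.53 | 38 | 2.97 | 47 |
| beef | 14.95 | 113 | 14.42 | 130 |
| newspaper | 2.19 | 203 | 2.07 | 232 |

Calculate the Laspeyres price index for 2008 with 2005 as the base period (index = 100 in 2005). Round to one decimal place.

95.3

Laspeyres price index uses base-period quantities as weights.
ΣP(2008)·Q(2005) = 2.97×38 + 14.42×113 + 2.07×203 = 112.86 + 1629.46 + 420.21 = 2162.53
ΣP(2005)·Q(2005) = 3.53×38 + 14.95×113 + 2.19×203 = 134.14 + 1689.35 + 444.57 = 2268.06
Index = 2162.53 / 2268.06 × 100 = 95.3471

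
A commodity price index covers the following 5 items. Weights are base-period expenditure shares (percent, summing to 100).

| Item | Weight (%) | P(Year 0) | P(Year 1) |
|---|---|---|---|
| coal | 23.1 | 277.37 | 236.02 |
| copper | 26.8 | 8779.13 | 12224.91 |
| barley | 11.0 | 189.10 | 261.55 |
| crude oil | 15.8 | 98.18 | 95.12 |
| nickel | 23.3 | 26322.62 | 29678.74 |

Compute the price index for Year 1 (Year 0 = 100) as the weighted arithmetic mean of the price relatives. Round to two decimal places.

113.77

coal: 23.1 × (236.02/277.37) = 23.1 × 0.850921 = 19.6563
copper: 26.8 × (12224.91/8779.13) = 26.8 × 1.392497 = 37.3189
barley: 11.0 × (261.55/189.10) = 11.0 × 1.383131 = 15.2144
crude oil: 15.8 × (95.12/98.18) = 15.8 × 0.968833 = 15.3076
nickel: 23.3 × (29678.74/26322.62) = 23.3 × 1.127499 = 26.2707
Index = Σ wᵢ·(p₁ᵢ/p₀ᵢ) = 19.6563 + 37.3189 + 15.2144 + 15.3076 + 26.2707 = 113.7679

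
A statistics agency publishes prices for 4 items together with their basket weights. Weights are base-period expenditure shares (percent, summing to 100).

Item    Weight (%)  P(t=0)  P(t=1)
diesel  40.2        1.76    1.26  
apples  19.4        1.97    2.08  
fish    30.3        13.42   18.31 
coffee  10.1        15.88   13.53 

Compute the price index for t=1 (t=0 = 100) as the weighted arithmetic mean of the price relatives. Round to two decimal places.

diesel: 40.2 × (1.26/1.76) = 40.2 × 0.715909 = 28.7795
apples: 19.4 × (2.08/1.97) = 19.4 × 1.055838 = 20.4832
fish: 30.3 × (18.31/13.42) = 30.3 × 1.364382 = 41.3408
coffee: 10.1 × (13.53/15.88) = 10.1 × 0.852015 = 8.6054
Index = Σ wᵢ·(p₁ᵢ/p₀ᵢ) = 28.7795 + 20.4832 + 41.3408 + 8.6054 = 99.2089

99.21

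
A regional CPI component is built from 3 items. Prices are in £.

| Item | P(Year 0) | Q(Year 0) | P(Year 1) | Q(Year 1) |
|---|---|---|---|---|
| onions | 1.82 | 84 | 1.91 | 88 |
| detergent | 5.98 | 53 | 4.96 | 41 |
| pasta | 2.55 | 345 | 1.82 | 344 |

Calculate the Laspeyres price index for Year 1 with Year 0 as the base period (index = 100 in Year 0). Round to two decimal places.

Laspeyres price index uses base-period quantities as weights.
ΣP(Year 1)·Q(Year 0) = 1.91×84 + 4.96×53 + 1.82×345 = 160.44 + 262.88 + 627.9 = 1051.22
ΣP(Year 0)·Q(Year 0) = 1.82×84 + 5.98×53 + 2.55×345 = 152.88 + 316.94 + 879.75 = 1349.57
Index = 1051.22 / 1349.57 × 100 = 77.8930

77.89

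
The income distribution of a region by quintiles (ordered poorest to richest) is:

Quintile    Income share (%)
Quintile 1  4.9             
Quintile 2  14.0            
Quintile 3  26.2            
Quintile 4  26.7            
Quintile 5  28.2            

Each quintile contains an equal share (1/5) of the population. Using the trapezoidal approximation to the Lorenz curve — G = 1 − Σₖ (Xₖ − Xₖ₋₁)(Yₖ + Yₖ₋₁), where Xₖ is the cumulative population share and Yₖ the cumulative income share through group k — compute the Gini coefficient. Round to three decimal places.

0.237

Cumulative income shares Yₖ: 0.0490, 0.1890, 0.4510, 0.7180, 1.0000
Σ (Xₖ−Xₖ₋₁)(Yₖ+Yₖ₋₁) = (1/5)(0.0490+0.0000) + (1/5)(0.1890+0.0490) + (1/5)(0.4510+0.1890) + (1/5)(0.7180+0.4510) + (1/5)(1.0000+0.7180)
  = 0.0098 + 0.0476 + 0.1280 + 0.2338 + 0.3436 = 0.7628
G = 1 − 0.7628 = 0.2372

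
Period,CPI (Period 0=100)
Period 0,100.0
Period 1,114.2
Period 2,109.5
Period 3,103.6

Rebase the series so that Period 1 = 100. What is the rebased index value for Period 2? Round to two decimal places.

95.88

Rebased(Period 2) = 109.5 / 114.2 × 100 = 95.8844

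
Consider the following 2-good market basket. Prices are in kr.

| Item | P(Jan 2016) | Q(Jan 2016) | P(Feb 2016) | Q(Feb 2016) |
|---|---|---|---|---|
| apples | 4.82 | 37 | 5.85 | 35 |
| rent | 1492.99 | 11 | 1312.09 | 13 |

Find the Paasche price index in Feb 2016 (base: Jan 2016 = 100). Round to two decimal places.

Paasche price index uses current-period quantities as weights.
ΣP(Feb 2016)·Q(Feb 2016) = 5.85×35 + 1312.09×13 = 204.75 + 17057.17 = 17261.92
ΣP(Jan 2016)·Q(Feb 2016) = 4.82×35 + 1492.99×13 = 168.7 + 19408.87 = 19577.57
Index = 17261.92 / 19577.57 × 100 = 88.1719

88.17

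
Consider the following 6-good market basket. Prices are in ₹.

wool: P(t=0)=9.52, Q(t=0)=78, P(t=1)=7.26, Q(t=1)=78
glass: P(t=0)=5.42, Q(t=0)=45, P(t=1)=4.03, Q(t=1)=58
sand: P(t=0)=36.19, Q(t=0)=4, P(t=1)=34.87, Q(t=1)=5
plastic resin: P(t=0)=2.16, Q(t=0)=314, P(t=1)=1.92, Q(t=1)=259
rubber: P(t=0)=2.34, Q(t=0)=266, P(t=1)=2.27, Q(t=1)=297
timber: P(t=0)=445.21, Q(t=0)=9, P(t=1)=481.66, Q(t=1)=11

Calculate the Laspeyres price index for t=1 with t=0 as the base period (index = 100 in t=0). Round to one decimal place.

Laspeyres price index uses base-period quantities as weights.
ΣP(t=1)·Q(t=0) = 7.26×78 + 4.03×45 + 34.87×4 + 1.92×314 + 2.27×266 + 481.66×9 = 566.28 + 181.35 + 139.48 + 602.88 + 603.82 + 4334.94 = 6428.75
ΣP(t=0)·Q(t=0) = 9.52×78 + 5.42×45 + 36.19×4 + 2.16×314 + 2.34×266 + 445.21×9 = 742.56 + 243.9 + 144.76 + 678.24 + 622.44 + 4006.89 = 6438.79
Index = 6428.75 / 6438.79 × 100 = 99.8441

99.8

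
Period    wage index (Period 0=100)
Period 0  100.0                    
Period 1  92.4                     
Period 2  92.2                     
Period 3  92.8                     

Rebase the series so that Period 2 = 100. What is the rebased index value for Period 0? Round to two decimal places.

108.46

Rebased(Period 0) = 100.0 / 92.2 × 100 = 108.4599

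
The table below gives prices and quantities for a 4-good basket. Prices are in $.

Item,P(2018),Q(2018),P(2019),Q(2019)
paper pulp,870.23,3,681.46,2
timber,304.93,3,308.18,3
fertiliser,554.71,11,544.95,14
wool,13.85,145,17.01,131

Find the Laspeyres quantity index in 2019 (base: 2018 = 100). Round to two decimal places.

105.16

Laspeyres quantity index uses base-period prices as weights.
ΣP(2018)·Q(2019) = 870.23×2 + 304.93×3 + 554.71×14 + 13.85×131 = 1740.46 + 914.79 + 7765.94 + 1814.35 = 12235.54
ΣP(2018)·Q(2018) = 870.23×3 + 304.93×3 + 554.71×11 + 13.85×145 = 2610.69 + 914.79 + 6101.81 + 2008.25 = 11635.54
Index = 12235.54 / 11635.54 × 100 = 105.1566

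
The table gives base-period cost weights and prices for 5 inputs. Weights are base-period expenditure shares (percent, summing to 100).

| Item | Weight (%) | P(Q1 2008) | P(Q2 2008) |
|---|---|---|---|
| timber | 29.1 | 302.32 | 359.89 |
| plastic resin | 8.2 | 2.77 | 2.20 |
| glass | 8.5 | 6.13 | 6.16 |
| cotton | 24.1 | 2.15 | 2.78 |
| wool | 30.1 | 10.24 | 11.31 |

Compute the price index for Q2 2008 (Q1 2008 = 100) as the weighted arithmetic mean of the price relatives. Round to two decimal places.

timber: 29.1 × (359.89/302.32) = 29.1 × 1.190427 = 34.6414
plastic resin: 8.2 × (2.20/2.77) = 8.2 × 0.794224 = 6.5126
glass: 8.5 × (6.16/6.13) = 8.5 × 1.004894 = 8.5416
cotton: 24.1 × (2.78/2.15) = 24.1 × 1.293023 = 31.1619
wool: 30.1 × (11.31/10.24) = 30.1 × 1.104492 = 33.2452
Index = Σ wᵢ·(p₁ᵢ/p₀ᵢ) = 34.6414 + 6.5126 + 8.5416 + 31.1619 + 33.2452 = 114.1027

114.10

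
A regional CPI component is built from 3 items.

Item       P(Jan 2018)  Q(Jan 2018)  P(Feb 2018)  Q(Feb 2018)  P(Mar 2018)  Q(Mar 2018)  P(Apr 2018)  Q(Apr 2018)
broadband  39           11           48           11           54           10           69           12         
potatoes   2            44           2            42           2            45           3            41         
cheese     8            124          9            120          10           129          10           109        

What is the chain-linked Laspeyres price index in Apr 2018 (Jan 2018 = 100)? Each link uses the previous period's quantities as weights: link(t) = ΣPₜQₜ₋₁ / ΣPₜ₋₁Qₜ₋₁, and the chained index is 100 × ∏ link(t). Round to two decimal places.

Link Jan 2018→Feb 2018:
ΣP(Feb 2018)Q(Jan 2018) = 48×11 + 2×44 + 9×124 = 528 + 88 + 1116 = 1732
ΣP(Jan 2018)Q(Jan 2018) = 39×11 + 2×44 + 8×124 = 429 + 88 + 992 = 1509
link = 1732/1509 = 1.147780
Link Feb 2018→Mar 2018:
ΣP(Mar 2018)Q(Feb 2018) = 54×11 + 2×42 + 10×120 = 594 + 84 + 1200 = 1878
ΣP(Feb 2018)Q(Feb 2018) = 48×11 + 2×42 + 9×120 = 528 + 84 + 1080 = 1692
link = 1878/1692 = 1.109929
Link Mar 2018→Apr 2018:
ΣP(Apr 2018)Q(Mar 2018) = 69×10 + 3×45 + 10×129 = 690 + 135 + 1290 = 2115
ΣP(Mar 2018)Q(Mar 2018) = 54×10 + 2×45 + 10×129 = 540 + 90 + 1290 = 1920
link = 2115/1920 = 1.101562
Chained index = 100 × 1.147780 × 1.109929 × 1.101562 = 140.3340

140.33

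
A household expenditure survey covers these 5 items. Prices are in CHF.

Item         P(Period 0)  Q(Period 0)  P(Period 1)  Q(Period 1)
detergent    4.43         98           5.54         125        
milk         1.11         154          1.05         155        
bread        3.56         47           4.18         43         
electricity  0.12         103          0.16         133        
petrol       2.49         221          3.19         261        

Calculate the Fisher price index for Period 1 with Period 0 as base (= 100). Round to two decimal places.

Laspeyres component (base-period weights):
ΣP(Period 1)Q(Period 0) = 5.54×98 + 1.05×154 + 4.18×47 + 0.16×103 + 3.19×221 = 542.92 + 161.7 + 196.46 + 16.48 + 704.99 = 1622.55
ΣP(Period 0)Q(Period 0) = 4.43×98 + 1.11×154 + 3.56×47 + 0.12×103 + 2.49×221 = 434.14 + 170.94 + 167.32 + 12.36 + 550.29 = 1335.05
L = 1622.55 / 1335.05 × 100 = 121.5348
Paasche component (current-period weights):
ΣP(Period 1)Q(Period 1) = 5.54×125 + 1.05×155 + 4.18×43 + 0.16×133 + 3.19×261 = 692.5 + 162.75 + 179.74 + 21.28 + 832.59 = 1888.86
ΣP(Period 0)Q(Period 1) = 4.43×125 + 1.11×155 + 3.56×43 + 0.12×133 + 2.49×261 = 553.75 + 172.05 + 153.08 + 15.96 + 649.89 = 1544.73
P = 1888.86 / 1544.73 × 100 = 122.2777
Fisher = √(L × P) = √(121.5348 × 122.2777) = 121.9057

121.91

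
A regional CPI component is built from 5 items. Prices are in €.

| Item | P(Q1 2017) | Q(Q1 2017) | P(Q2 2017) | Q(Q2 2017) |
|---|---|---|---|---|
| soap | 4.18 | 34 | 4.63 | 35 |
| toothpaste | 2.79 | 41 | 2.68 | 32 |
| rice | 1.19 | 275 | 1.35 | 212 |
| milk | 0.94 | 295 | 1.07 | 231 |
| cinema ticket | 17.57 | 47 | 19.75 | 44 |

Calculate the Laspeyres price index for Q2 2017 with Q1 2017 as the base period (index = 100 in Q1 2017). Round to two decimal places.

111.60

Laspeyres price index uses base-period quantities as weights.
ΣP(Q2 2017)·Q(Q1 2017) = 4.63×34 + 2.68×41 + 1.35×275 + 1.07×295 + 19.75×47 = 157.42 + 109.88 + 371.25 + 315.65 + 928.25 = 1882.45
ΣP(Q1 2017)·Q(Q1 2017) = 4.18×34 + 2.79×41 + 1.19×275 + 0.94×295 + 17.57×47 = 142.12 + 114.39 + 327.25 + 277.3 + 825.79 = 1686.85
Index = 1882.45 / 1686.85 × 100 = 111.5956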